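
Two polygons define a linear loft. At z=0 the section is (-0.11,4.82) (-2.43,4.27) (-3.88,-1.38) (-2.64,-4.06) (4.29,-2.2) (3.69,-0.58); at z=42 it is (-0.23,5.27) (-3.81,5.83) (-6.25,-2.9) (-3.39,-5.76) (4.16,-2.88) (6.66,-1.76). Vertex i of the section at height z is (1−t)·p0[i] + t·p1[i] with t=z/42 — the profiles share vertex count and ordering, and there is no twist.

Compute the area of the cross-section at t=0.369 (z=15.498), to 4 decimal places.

Area at t=0.369: 58.7184

Cross-section at t=0.369: each vertex is (1-t)·p0[i] + t·p1[i].
  v1: (1-0.369)·(-0.11,4.82) + 0.369·(-0.23,5.27) = (-0.1543,4.9860)
  v2: (1-0.369)·(-2.43,4.27) + 0.369·(-3.81,5.83) = (-2.9392,4.8456)
  v3: (1-0.369)·(-3.88,-1.38) + 0.369·(-6.25,-2.9) = (-4.7545,-1.9409)
  v4: (1-0.369)·(-2.64,-4.06) + 0.369·(-3.39,-5.76) = (-2.9167,-4.6873)
  v5: (1-0.369)·(4.29,-2.2) + 0.369·(4.16,-2.88) = (4.2420,-2.4509)
  v6: (1-0.369)·(3.69,-0.58) + 0.369·(6.66,-1.76) = (4.7859,-1.0154)
Shoelace sum Σ(x_i·y_{i+1} − x_{i+1}·y_i):
  i=1: -0.1543·4.8456 − -2.9392·4.9860 = +13.9075 (running +13.9075)
  i=2: -2.9392·-1.9409 − -4.7545·4.8456 = +28.7434 (running +42.6509)
  i=3: -4.7545·-4.6873 − -2.9167·-1.9409 = +16.6248 (running +59.2758)
  i=4: -2.9167·-2.4509 − 4.2420·-4.6873 = +27.0324 (running +86.3082)
  i=5: 4.2420·-1.0154 − 4.7859·-2.4509 = +7.4225 (running +93.7307)
  i=6: 4.7859·4.9860 − -0.1543·-1.0154 = +23.7062 (running +117.4369)
Area = |Σ|/2 = |117.4369|/2 = 58.7184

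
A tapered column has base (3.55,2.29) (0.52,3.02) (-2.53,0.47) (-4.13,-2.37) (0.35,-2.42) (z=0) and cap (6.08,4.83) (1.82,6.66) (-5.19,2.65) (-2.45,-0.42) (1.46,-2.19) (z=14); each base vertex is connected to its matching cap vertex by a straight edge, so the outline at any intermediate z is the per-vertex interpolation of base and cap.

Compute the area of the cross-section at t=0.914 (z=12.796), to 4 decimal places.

Cross-section at t=0.914: each vertex is (1-t)·p0[i] + t·p1[i].
  v1: (1-0.914)·(3.55,2.29) + 0.914·(6.08,4.83) = (5.8624,4.6116)
  v2: (1-0.914)·(0.52,3.02) + 0.914·(1.82,6.66) = (1.7082,6.3470)
  v3: (1-0.914)·(-2.53,0.47) + 0.914·(-5.19,2.65) = (-4.9612,2.4625)
  v4: (1-0.914)·(-4.13,-2.37) + 0.914·(-2.45,-0.42) = (-2.5945,-0.5877)
  v5: (1-0.914)·(0.35,-2.42) + 0.914·(1.46,-2.19) = (1.3645,-2.2098)
Shoelace sum Σ(x_i·y_{i+1} − x_{i+1}·y_i):
  i=1: 5.8624·6.3470 − 1.7082·4.6116 = +29.3311 (running +29.3311)
  i=2: 1.7082·2.4625 − -4.9612·6.3470 = +35.6953 (running +65.0263)
  i=3: -4.9612·-0.5877 − -2.5945·2.4625 = +9.3047 (running +74.3310)
  i=4: -2.5945·-2.2098 − 1.3645·-0.5877 = +6.5352 (running +80.8662)
  i=5: 1.3645·4.6116 − 5.8624·-2.2098 = +19.2473 (running +100.1135)
Area = |Σ|/2 = |100.1135|/2 = 50.0568

Area at t=0.914: 50.0568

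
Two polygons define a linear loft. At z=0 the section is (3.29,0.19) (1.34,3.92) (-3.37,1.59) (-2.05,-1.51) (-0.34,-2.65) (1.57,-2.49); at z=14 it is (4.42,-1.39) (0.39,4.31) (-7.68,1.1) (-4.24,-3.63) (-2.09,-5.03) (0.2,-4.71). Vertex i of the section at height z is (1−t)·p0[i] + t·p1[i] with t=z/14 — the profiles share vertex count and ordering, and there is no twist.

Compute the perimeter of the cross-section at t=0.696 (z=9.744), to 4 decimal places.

Perimeter at t=0.696: 28.1056

Cross-section at t=0.696: each vertex is (1-t)·p0[i] + t·p1[i].
  v1: (1-0.696)·(3.29,0.19) + 0.696·(4.42,-1.39) = (4.0765,-0.9097)
  v2: (1-0.696)·(1.34,3.92) + 0.696·(0.39,4.31) = (0.6788,4.1914)
  v3: (1-0.696)·(-3.37,1.59) + 0.696·(-7.68,1.1) = (-6.3698,1.2490)
  v4: (1-0.696)·(-2.05,-1.51) + 0.696·(-4.24,-3.63) = (-3.5742,-2.9855)
  v5: (1-0.696)·(-0.34,-2.65) + 0.696·(-2.09,-5.03) = (-1.5580,-4.3065)
  v6: (1-0.696)·(1.57,-2.49) + 0.696·(0.2,-4.71) = (0.6165,-4.0351)
Perimeter = Σ |v_{i+1} − v_i|:
  edge 1→2: √(-3.3977² + 5.1011²) = 6.1291 (running 6.1291)
  edge 2→3: √(-7.0486² + -2.9425²) = 7.6381 (running 13.7672)
  edge 3→4: √(2.7955² + -4.2345²) = 5.0740 (running 18.8412)
  edge 4→5: √(2.0162² + -1.3210²) = 2.4104 (running 21.2516)
  edge 5→6: √(2.1745² + 0.2714²) = 2.1913 (running 23.4430)
  edge 6→1: √(3.4600² + 3.1254²) = 4.6626 (running 28.1056)
Perimeter = 28.1056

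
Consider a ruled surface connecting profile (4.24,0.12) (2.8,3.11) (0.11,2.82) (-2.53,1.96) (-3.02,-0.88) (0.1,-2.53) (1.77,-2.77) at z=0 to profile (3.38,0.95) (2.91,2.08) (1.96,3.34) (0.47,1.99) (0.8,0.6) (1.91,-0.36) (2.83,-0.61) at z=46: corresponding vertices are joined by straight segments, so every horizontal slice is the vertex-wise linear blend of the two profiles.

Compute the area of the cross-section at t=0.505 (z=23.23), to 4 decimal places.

Cross-section at t=0.505: each vertex is (1-t)·p0[i] + t·p1[i].
  v1: (1-0.505)·(4.24,0.12) + 0.505·(3.38,0.95) = (3.8057,0.5391)
  v2: (1-0.505)·(2.8,3.11) + 0.505·(2.91,2.08) = (2.8556,2.5899)
  v3: (1-0.505)·(0.11,2.82) + 0.505·(1.96,3.34) = (1.0442,3.0826)
  v4: (1-0.505)·(-2.53,1.96) + 0.505·(0.47,1.99) = (-1.0150,1.9751)
  v5: (1-0.505)·(-3.02,-0.88) + 0.505·(0.8,0.6) = (-1.0909,-0.1326)
  v6: (1-0.505)·(0.1,-2.53) + 0.505·(1.91,-0.36) = (1.0141,-1.4341)
  v7: (1-0.505)·(1.77,-2.77) + 0.505·(2.83,-0.61) = (2.3053,-1.6792)
Shoelace sum Σ(x_i·y_{i+1} − x_{i+1}·y_i):
  i=1: 3.8057·2.5899 − 2.8556·0.5391 = +8.3166 (running +8.3166)
  i=2: 2.8556·3.0826 − 1.0442·2.5899 = +6.0981 (running +14.4147)
  i=3: 1.0442·1.9751 − -1.0150·3.0826 = +5.1914 (running +19.6061)
  i=4: -1.0150·-0.1326 − -1.0909·1.9751 = +2.2893 (running +21.8954)
  i=5: -1.0909·-1.4341 − 1.0141·-0.1326 = +1.6990 (running +23.5943)
  i=6: 1.0141·-1.6792 − 2.3053·-1.4341 = +1.6034 (running +25.1977)
  i=7: 2.3053·0.5391 − 3.8057·-1.6792 = +7.6334 (running +32.8311)
Area = |Σ|/2 = |32.8311|/2 = 16.4156

Area at t=0.505: 16.4156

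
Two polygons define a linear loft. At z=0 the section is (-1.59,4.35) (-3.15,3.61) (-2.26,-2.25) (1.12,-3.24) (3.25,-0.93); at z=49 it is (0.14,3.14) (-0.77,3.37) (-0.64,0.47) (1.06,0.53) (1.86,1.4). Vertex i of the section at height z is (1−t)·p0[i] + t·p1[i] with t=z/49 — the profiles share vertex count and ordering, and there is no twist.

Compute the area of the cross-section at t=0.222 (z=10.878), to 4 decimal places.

Cross-section at t=0.222: each vertex is (1-t)·p0[i] + t·p1[i].
  v1: (1-0.222)·(-1.59,4.35) + 0.222·(0.14,3.14) = (-1.2059,4.0814)
  v2: (1-0.222)·(-3.15,3.61) + 0.222·(-0.77,3.37) = (-2.6216,3.5567)
  v3: (1-0.222)·(-2.26,-2.25) + 0.222·(-0.64,0.47) = (-1.9004,-1.6462)
  v4: (1-0.222)·(1.12,-3.24) + 0.222·(1.06,0.53) = (1.1067,-2.4031)
  v5: (1-0.222)·(3.25,-0.93) + 0.222·(1.86,1.4) = (2.9414,-0.4127)
Shoelace sum Σ(x_i·y_{i+1} − x_{i+1}·y_i):
  i=1: -1.2059·3.5567 − -2.6216·4.0814 = +6.4107 (running +6.4107)
  i=2: -2.6216·-1.6462 − -1.9004·3.5567 = +11.0747 (running +17.4854)
  i=3: -1.9004·-2.4031 − 1.1067·-1.6462 = +6.3885 (running +23.8739)
  i=4: 1.1067·-0.4127 − 2.9414·-2.4031 = +6.6116 (running +30.4855)
  i=5: 2.9414·4.0814 − -1.2059·-0.4127 = +11.5073 (running +41.9928)
Area = |Σ|/2 = |41.9928|/2 = 20.9964

Area at t=0.222: 20.9964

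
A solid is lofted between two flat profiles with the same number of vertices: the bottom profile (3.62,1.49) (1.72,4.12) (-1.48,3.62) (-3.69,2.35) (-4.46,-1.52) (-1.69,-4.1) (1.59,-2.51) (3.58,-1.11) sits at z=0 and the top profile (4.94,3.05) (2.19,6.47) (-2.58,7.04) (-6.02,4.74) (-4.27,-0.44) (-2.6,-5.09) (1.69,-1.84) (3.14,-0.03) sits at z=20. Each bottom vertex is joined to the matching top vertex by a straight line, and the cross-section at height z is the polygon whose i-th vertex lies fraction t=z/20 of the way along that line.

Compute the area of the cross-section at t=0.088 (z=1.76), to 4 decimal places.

Area at t=0.088: 49.4584

Cross-section at t=0.088: each vertex is (1-t)·p0[i] + t·p1[i].
  v1: (1-0.088)·(3.62,1.49) + 0.088·(4.94,3.05) = (3.7362,1.6273)
  v2: (1-0.088)·(1.72,4.12) + 0.088·(2.19,6.47) = (1.7614,4.3268)
  v3: (1-0.088)·(-1.48,3.62) + 0.088·(-2.58,7.04) = (-1.5768,3.9210)
  v4: (1-0.088)·(-3.69,2.35) + 0.088·(-6.02,4.74) = (-3.8950,2.5603)
  v5: (1-0.088)·(-4.46,-1.52) + 0.088·(-4.27,-0.44) = (-4.4433,-1.4250)
  v6: (1-0.088)·(-1.69,-4.1) + 0.088·(-2.6,-5.09) = (-1.7701,-4.1871)
  v7: (1-0.088)·(1.59,-2.51) + 0.088·(1.69,-1.84) = (1.5988,-2.4510)
  v8: (1-0.088)·(3.58,-1.11) + 0.088·(3.14,-0.03) = (3.5413,-1.0150)
Shoelace sum Σ(x_i·y_{i+1} − x_{i+1}·y_i):
  i=1: 3.7362·4.3268 − 1.7614·1.6273 = +13.2994 (running +13.2994)
  i=2: 1.7614·3.9210 − -1.5768·4.3268 = +13.7287 (running +27.0281)
  i=3: -1.5768·2.5603 − -3.8950·3.9210 = +11.2352 (running +38.2633)
  i=4: -3.8950·-1.4250 − -4.4433·2.5603 = +16.9265 (running +55.1898)
  i=5: -4.4433·-4.1871 − -1.7701·-1.4250 = +16.0823 (running +71.2720)
  i=6: -1.7701·-2.4510 − 1.5988·-4.1871 = +11.0329 (running +82.3049)
  i=7: 1.5988·-1.0150 − 3.5413·-2.4510 = +7.0571 (running +89.3620)
  i=8: 3.5413·1.6273 − 3.7362·-1.0150 = +9.5547 (running +98.9168)
Area = |Σ|/2 = |98.9168|/2 = 49.4584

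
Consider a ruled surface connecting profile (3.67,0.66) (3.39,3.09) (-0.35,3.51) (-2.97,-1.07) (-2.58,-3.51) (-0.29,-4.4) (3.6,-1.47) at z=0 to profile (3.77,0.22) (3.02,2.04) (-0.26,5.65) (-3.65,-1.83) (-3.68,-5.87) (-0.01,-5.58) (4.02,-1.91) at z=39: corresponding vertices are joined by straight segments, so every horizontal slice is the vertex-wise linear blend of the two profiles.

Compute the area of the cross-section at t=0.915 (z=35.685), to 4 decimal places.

Area at t=0.915: 54.0275

Cross-section at t=0.915: each vertex is (1-t)·p0[i] + t·p1[i].
  v1: (1-0.915)·(3.67,0.66) + 0.915·(3.77,0.22) = (3.7615,0.2574)
  v2: (1-0.915)·(3.39,3.09) + 0.915·(3.02,2.04) = (3.0514,2.1292)
  v3: (1-0.915)·(-0.35,3.51) + 0.915·(-0.26,5.65) = (-0.2676,5.4681)
  v4: (1-0.915)·(-2.97,-1.07) + 0.915·(-3.65,-1.83) = (-3.5922,-1.7654)
  v5: (1-0.915)·(-2.58,-3.51) + 0.915·(-3.68,-5.87) = (-3.5865,-5.6694)
  v6: (1-0.915)·(-0.29,-4.4) + 0.915·(-0.01,-5.58) = (-0.0338,-5.4797)
  v7: (1-0.915)·(3.6,-1.47) + 0.915·(4.02,-1.91) = (3.9843,-1.8726)
Shoelace sum Σ(x_i·y_{i+1} − x_{i+1}·y_i):
  i=1: 3.7615·2.1292 − 3.0514·0.2574 = +7.2237 (running +7.2237)
  i=2: 3.0514·5.4681 − -0.2676·2.1292 = +17.2555 (running +24.4793)
  i=3: -0.2676·-1.7654 − -3.5922·5.4681 = +20.1150 (running +44.5943)
  i=4: -3.5922·-5.6694 − -3.5865·-1.7654 = +14.0340 (running +58.6283)
  i=5: -3.5865·-5.4797 − -0.0338·-5.6694 = +19.4613 (running +78.0896)
  i=6: -0.0338·-1.8726 − 3.9843·-5.4797 = +21.8961 (running +99.9857)
  i=7: 3.9843·0.2574 − 3.7615·-1.8726 = +8.0693 (running +108.0550)
Area = |Σ|/2 = |108.0550|/2 = 54.0275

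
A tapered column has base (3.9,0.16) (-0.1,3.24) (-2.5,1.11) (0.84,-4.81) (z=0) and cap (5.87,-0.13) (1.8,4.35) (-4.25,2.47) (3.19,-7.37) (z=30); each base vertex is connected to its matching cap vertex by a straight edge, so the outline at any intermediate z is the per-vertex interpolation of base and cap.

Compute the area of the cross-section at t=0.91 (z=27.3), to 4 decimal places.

Cross-section at t=0.91: each vertex is (1-t)·p0[i] + t·p1[i].
  v1: (1-0.91)·(3.9,0.16) + 0.91·(5.87,-0.13) = (5.6927,-0.1039)
  v2: (1-0.91)·(-0.1,3.24) + 0.91·(1.8,4.35) = (1.6290,4.2501)
  v3: (1-0.91)·(-2.5,1.11) + 0.91·(-4.25,2.47) = (-4.0925,2.3476)
  v4: (1-0.91)·(0.84,-4.81) + 0.91·(3.19,-7.37) = (2.9785,-7.1396)
Shoelace sum Σ(x_i·y_{i+1} − x_{i+1}·y_i):
  i=1: 5.6927·4.2501 − 1.6290·-0.1039 = +24.3638 (running +24.3638)
  i=2: 1.6290·2.3476 − -4.0925·4.2501 = +21.2178 (running +45.5816)
  i=3: -4.0925·-7.1396 − 2.9785·2.3476 = +22.2265 (running +67.8081)
  i=4: 2.9785·-0.1039 − 5.6927·-7.1396 = +40.3341 (running +108.1422)
Area = |Σ|/2 = |108.1422|/2 = 54.0711

Area at t=0.91: 54.0711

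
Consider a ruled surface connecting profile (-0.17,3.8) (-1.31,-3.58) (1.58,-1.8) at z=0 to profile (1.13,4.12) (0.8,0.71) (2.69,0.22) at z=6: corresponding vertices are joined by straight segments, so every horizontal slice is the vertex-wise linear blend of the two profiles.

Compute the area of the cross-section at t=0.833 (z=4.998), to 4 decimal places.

Area at t=0.833: 4.2149

Cross-section at t=0.833: each vertex is (1-t)·p0[i] + t·p1[i].
  v1: (1-0.833)·(-0.17,3.8) + 0.833·(1.13,4.12) = (0.9129,4.0666)
  v2: (1-0.833)·(-1.31,-3.58) + 0.833·(0.8,0.71) = (0.4476,-0.0064)
  v3: (1-0.833)·(1.58,-1.8) + 0.833·(2.69,0.22) = (2.5046,-0.1173)
Shoelace sum Σ(x_i·y_{i+1} − x_{i+1}·y_i):
  i=1: 0.9129·-0.0064 − 0.4476·4.0666 = -1.8262 (running -1.8262)
  i=2: 0.4476·-0.1173 − 2.5046·-0.0064 = -0.0364 (running -1.8626)
  i=3: 2.5046·4.0666 − 0.9129·-0.1173 = +10.2923 (running +8.4297)
Area = |Σ|/2 = |8.4297|/2 = 4.2149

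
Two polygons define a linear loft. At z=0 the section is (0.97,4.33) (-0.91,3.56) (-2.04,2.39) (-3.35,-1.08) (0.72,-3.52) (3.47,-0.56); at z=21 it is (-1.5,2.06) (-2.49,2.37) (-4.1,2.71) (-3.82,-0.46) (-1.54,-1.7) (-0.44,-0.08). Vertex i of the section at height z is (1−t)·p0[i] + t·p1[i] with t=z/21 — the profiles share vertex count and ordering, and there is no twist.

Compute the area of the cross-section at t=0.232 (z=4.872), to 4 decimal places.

Area at t=0.232: 25.4191

Cross-section at t=0.232: each vertex is (1-t)·p0[i] + t·p1[i].
  v1: (1-0.232)·(0.97,4.33) + 0.232·(-1.5,2.06) = (0.3970,3.8034)
  v2: (1-0.232)·(-0.91,3.56) + 0.232·(-2.49,2.37) = (-1.2766,3.2839)
  v3: (1-0.232)·(-2.04,2.39) + 0.232·(-4.1,2.71) = (-2.5179,2.4642)
  v4: (1-0.232)·(-3.35,-1.08) + 0.232·(-3.82,-0.46) = (-3.4590,-0.9362)
  v5: (1-0.232)·(0.72,-3.52) + 0.232·(-1.54,-1.7) = (0.1957,-3.0978)
  v6: (1-0.232)·(3.47,-0.56) + 0.232·(-0.44,-0.08) = (2.5629,-0.4486)
Shoelace sum Σ(x_i·y_{i+1} − x_{i+1}·y_i):
  i=1: 0.3970·3.2839 − -1.2766·3.8034 = +6.1588 (running +6.1588)
  i=2: -1.2766·2.4642 − -2.5179·3.2839 = +5.1229 (running +11.2817)
  i=3: -2.5179·-0.9362 − -3.4590·2.4642 = +10.8811 (running +22.1628)
  i=4: -3.4590·-3.0978 − 0.1957·-0.9362 = +10.8985 (running +33.0612)
  i=5: 0.1957·-0.4486 − 2.5629·-3.0978 = +7.8514 (running +40.9126)
  i=6: 2.5629·3.8034 − 0.3970·-0.4486 = +9.9256 (running +50.8383)
Area = |Σ|/2 = |50.8383|/2 = 25.4191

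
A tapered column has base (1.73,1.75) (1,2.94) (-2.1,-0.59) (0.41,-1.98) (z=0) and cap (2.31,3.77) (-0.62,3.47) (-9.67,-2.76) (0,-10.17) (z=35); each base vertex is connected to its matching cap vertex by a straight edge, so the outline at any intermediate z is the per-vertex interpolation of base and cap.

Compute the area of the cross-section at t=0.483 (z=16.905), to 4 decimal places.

Area at t=0.483: 35.4485

Cross-section at t=0.483: each vertex is (1-t)·p0[i] + t·p1[i].
  v1: (1-0.483)·(1.73,1.75) + 0.483·(2.31,3.77) = (2.0101,2.7257)
  v2: (1-0.483)·(1,2.94) + 0.483·(-0.62,3.47) = (0.2175,3.1960)
  v3: (1-0.483)·(-2.1,-0.59) + 0.483·(-9.67,-2.76) = (-5.7563,-1.6381)
  v4: (1-0.483)·(0.41,-1.98) + 0.483·(0,-10.17) = (0.2120,-5.9358)
Shoelace sum Σ(x_i·y_{i+1} − x_{i+1}·y_i):
  i=1: 2.0101·3.1960 − 0.2175·2.7257 = +5.8314 (running +5.8314)
  i=2: 0.2175·-1.6381 − -5.7563·3.1960 = +18.0408 (running +23.8722)
  i=3: -5.7563·-5.9358 − 0.2120·-1.6381 = +34.5154 (running +58.3876)
  i=4: 0.2120·2.7257 − 2.0101·-5.9358 = +12.5095 (running +70.8971)
Area = |Σ|/2 = |70.8971|/2 = 35.4485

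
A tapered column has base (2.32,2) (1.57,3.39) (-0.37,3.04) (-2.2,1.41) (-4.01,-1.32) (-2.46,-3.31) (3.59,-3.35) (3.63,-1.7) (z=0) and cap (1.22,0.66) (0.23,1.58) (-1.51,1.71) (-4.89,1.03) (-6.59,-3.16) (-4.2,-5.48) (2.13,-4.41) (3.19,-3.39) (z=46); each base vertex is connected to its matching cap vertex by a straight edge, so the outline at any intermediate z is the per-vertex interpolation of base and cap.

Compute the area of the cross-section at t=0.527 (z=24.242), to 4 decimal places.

Cross-section at t=0.527: each vertex is (1-t)·p0[i] + t·p1[i].
  v1: (1-0.527)·(2.32,2) + 0.527·(1.22,0.66) = (1.7403,1.2938)
  v2: (1-0.527)·(1.57,3.39) + 0.527·(0.23,1.58) = (0.8638,2.4361)
  v3: (1-0.527)·(-0.37,3.04) + 0.527·(-1.51,1.71) = (-0.9708,2.3391)
  v4: (1-0.527)·(-2.2,1.41) + 0.527·(-4.89,1.03) = (-3.6176,1.2097)
  v5: (1-0.527)·(-4.01,-1.32) + 0.527·(-6.59,-3.16) = (-5.3697,-2.2897)
  v6: (1-0.527)·(-2.46,-3.31) + 0.527·(-4.2,-5.48) = (-3.3770,-4.4536)
  v7: (1-0.527)·(3.59,-3.35) + 0.527·(2.13,-4.41) = (2.8206,-3.9086)
  v8: (1-0.527)·(3.63,-1.7) + 0.527·(3.19,-3.39) = (3.3981,-2.5906)
Shoelace sum Σ(x_i·y_{i+1} − x_{i+1}·y_i):
  i=1: 1.7403·2.4361 − 0.8638·1.2938 = +3.1220 (running +3.1220)
  i=2: 0.8638·2.3391 − -0.9708·2.4361 = +4.3855 (running +7.5075)
  i=3: -0.9708·1.2097 − -3.6176·2.3391 = +7.2876 (running +14.7950)
  i=4: -3.6176·-2.2897 − -5.3697·1.2097 = +14.7791 (running +29.5741)
  i=5: -5.3697·-4.4536 − -3.3770·-2.2897 = +16.1821 (running +45.7562)
  i=6: -3.3770·-3.9086 − 2.8206·-4.4536 = +25.7610 (running +71.5172)
  i=7: 2.8206·-2.5906 − 3.3981·-3.9086 = +5.9749 (running +77.4921)
  i=8: 3.3981·1.2938 − 1.7403·-2.5906 = +8.9050 (running +86.3972)
Area = |Σ|/2 = |86.3972|/2 = 43.1986

Area at t=0.527: 43.1986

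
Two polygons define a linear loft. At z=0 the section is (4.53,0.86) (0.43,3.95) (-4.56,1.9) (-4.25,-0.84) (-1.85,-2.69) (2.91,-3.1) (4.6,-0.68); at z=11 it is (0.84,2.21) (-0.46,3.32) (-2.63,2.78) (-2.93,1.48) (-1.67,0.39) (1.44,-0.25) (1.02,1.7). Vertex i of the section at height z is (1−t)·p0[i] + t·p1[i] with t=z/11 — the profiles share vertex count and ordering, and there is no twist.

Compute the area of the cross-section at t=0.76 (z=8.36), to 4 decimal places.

Cross-section at t=0.76: each vertex is (1-t)·p0[i] + t·p1[i].
  v1: (1-0.76)·(4.53,0.86) + 0.76·(0.84,2.21) = (1.7256,1.8860)
  v2: (1-0.76)·(0.43,3.95) + 0.76·(-0.46,3.32) = (-0.2464,3.4712)
  v3: (1-0.76)·(-4.56,1.9) + 0.76·(-2.63,2.78) = (-3.0932,2.5688)
  v4: (1-0.76)·(-4.25,-0.84) + 0.76·(-2.93,1.48) = (-3.2468,0.9232)
  v5: (1-0.76)·(-1.85,-2.69) + 0.76·(-1.67,0.39) = (-1.7132,-0.3492)
  v6: (1-0.76)·(2.91,-3.1) + 0.76·(1.44,-0.25) = (1.7928,-0.9340)
  v7: (1-0.76)·(4.6,-0.68) + 0.76·(1.02,1.7) = (1.8792,1.1288)
Shoelace sum Σ(x_i·y_{i+1} − x_{i+1}·y_i):
  i=1: 1.7256·3.4712 − -0.2464·1.8860 = +6.4546 (running +6.4546)
  i=2: -0.2464·2.5688 − -3.0932·3.4712 = +10.1042 (running +16.5588)
  i=3: -3.0932·0.9232 − -3.2468·2.5688 = +5.4847 (running +22.0435)
  i=4: -3.2468·-0.3492 − -1.7132·0.9232 = +2.7154 (running +24.7589)
  i=5: -1.7132·-0.9340 − 1.7928·-0.3492 = +2.2262 (running +26.9851)
  i=6: 1.7928·1.1288 − 1.8792·-0.9340 = +3.7789 (running +30.7640)
  i=7: 1.8792·1.8860 − 1.7256·1.1288 = +1.5963 (running +32.3603)
Area = |Σ|/2 = |32.3603|/2 = 16.1801

Area at t=0.76: 16.1801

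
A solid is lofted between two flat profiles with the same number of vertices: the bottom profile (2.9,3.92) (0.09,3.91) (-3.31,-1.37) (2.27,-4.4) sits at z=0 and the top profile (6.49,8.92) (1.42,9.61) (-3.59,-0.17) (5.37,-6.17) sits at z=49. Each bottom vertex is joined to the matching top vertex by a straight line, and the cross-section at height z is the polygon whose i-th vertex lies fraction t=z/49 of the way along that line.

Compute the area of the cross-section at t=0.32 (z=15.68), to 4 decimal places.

Cross-section at t=0.32: each vertex is (1-t)·p0[i] + t·p1[i].
  v1: (1-0.32)·(2.9,3.92) + 0.32·(6.49,8.92) = (4.0488,5.5200)
  v2: (1-0.32)·(0.09,3.91) + 0.32·(1.42,9.61) = (0.5156,5.7340)
  v3: (1-0.32)·(-3.31,-1.37) + 0.32·(-3.59,-0.17) = (-3.3996,-0.9860)
  v4: (1-0.32)·(2.27,-4.4) + 0.32·(5.37,-6.17) = (3.2620,-4.9664)
Shoelace sum Σ(x_i·y_{i+1} − x_{i+1}·y_i):
  i=1: 4.0488·5.7340 − 0.5156·5.5200 = +20.3697 (running +20.3697)
  i=2: 0.5156·-0.9860 − -3.3996·5.7340 = +18.9849 (running +39.3546)
  i=3: -3.3996·-4.9664 − 3.2620·-0.9860 = +20.1001 (running +59.4547)
  i=4: 3.2620·5.5200 − 4.0488·-4.9664 = +38.1142 (running +97.5689)
Area = |Σ|/2 = |97.5689|/2 = 48.7845

Area at t=0.32: 48.7845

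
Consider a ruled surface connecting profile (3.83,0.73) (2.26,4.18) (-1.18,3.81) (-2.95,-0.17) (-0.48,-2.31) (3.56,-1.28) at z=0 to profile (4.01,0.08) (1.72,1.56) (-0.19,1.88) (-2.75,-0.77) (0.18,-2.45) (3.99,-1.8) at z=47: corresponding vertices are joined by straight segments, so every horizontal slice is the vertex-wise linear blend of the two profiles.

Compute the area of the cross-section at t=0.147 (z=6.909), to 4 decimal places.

Area at t=0.147: 29.3168

Cross-section at t=0.147: each vertex is (1-t)·p0[i] + t·p1[i].
  v1: (1-0.147)·(3.83,0.73) + 0.147·(4.01,0.08) = (3.8565,0.6344)
  v2: (1-0.147)·(2.26,4.18) + 0.147·(1.72,1.56) = (2.1806,3.7949)
  v3: (1-0.147)·(-1.18,3.81) + 0.147·(-0.19,1.88) = (-1.0345,3.5263)
  v4: (1-0.147)·(-2.95,-0.17) + 0.147·(-2.75,-0.77) = (-2.9206,-0.2582)
  v5: (1-0.147)·(-0.48,-2.31) + 0.147·(0.18,-2.45) = (-0.3830,-2.3306)
  v6: (1-0.147)·(3.56,-1.28) + 0.147·(3.99,-1.8) = (3.6232,-1.3564)
Shoelace sum Σ(x_i·y_{i+1} − x_{i+1}·y_i):
  i=1: 3.8565·3.7949 − 2.1806·0.6344 = +13.2512 (running +13.2512)
  i=2: 2.1806·3.5263 − -1.0345·3.7949 = +11.6152 (running +24.8664)
  i=3: -1.0345·-0.2582 − -2.9206·3.5263 = +10.5660 (running +35.4324)
  i=4: -2.9206·-2.3306 − -0.3830·-0.2582 = +6.7078 (running +42.1402)
  i=5: -0.3830·-1.3564 − 3.6232·-2.3306 = +8.9637 (running +51.1039)
  i=6: 3.6232·0.6344 − 3.8565·-1.3564 = +7.5298 (running +58.6337)
Area = |Σ|/2 = |58.6337|/2 = 29.3168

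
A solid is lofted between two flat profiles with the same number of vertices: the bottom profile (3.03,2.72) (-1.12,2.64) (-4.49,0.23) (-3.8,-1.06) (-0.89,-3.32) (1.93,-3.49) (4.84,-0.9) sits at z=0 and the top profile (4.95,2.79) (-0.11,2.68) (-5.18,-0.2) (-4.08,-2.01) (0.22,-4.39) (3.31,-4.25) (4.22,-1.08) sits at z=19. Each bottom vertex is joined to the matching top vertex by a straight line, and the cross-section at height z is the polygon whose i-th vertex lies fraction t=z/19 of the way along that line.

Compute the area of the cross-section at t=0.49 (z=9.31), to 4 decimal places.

Cross-section at t=0.49: each vertex is (1-t)·p0[i] + t·p1[i].
  v1: (1-0.49)·(3.03,2.72) + 0.49·(4.95,2.79) = (3.9708,2.7543)
  v2: (1-0.49)·(-1.12,2.64) + 0.49·(-0.11,2.68) = (-0.6251,2.6596)
  v3: (1-0.49)·(-4.49,0.23) + 0.49·(-5.18,-0.2) = (-4.8281,0.0193)
  v4: (1-0.49)·(-3.8,-1.06) + 0.49·(-4.08,-2.01) = (-3.9372,-1.5255)
  v5: (1-0.49)·(-0.89,-3.32) + 0.49·(0.22,-4.39) = (-0.3461,-3.8443)
  v6: (1-0.49)·(1.93,-3.49) + 0.49·(3.31,-4.25) = (2.6062,-3.8624)
  v7: (1-0.49)·(4.84,-0.9) + 0.49·(4.22,-1.08) = (4.5362,-0.9882)
Shoelace sum Σ(x_i·y_{i+1} − x_{i+1}·y_i):
  i=1: 3.9708·2.6596 − -0.6251·2.7543 = +12.2825 (running +12.2825)
  i=2: -0.6251·0.0193 − -4.8281·2.6596 = +12.8288 (running +25.1112)
  i=3: -4.8281·-1.5255 − -3.9372·0.0193 = +7.4413 (running +32.5525)
  i=4: -3.9372·-3.8443 − -0.3461·-1.5255 = +14.6078 (running +47.1603)
  i=5: -0.3461·-3.8624 − 2.6062·-3.8443 = +11.3558 (running +58.5161)
  i=6: 2.6062·-0.9882 − 4.5362·-3.8624 = +14.9452 (running +73.4612)
  i=7: 4.5362·2.7543 − 3.9708·-0.9882 = +16.4180 (running +89.8792)
Area = |Σ|/2 = |89.8792|/2 = 44.9396

Area at t=0.49: 44.9396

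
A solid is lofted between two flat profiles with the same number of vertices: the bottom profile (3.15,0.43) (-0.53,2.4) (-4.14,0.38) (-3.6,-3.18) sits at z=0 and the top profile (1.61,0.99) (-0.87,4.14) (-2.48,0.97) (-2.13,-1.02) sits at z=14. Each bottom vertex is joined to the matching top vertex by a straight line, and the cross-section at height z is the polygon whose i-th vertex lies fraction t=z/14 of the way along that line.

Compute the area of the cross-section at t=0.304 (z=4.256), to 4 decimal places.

Area at t=0.304: 17.1702

Cross-section at t=0.304: each vertex is (1-t)·p0[i] + t·p1[i].
  v1: (1-0.304)·(3.15,0.43) + 0.304·(1.61,0.99) = (2.6818,0.6002)
  v2: (1-0.304)·(-0.53,2.4) + 0.304·(-0.87,4.14) = (-0.6334,2.9290)
  v3: (1-0.304)·(-4.14,0.38) + 0.304·(-2.48,0.97) = (-3.6354,0.5594)
  v4: (1-0.304)·(-3.6,-3.18) + 0.304·(-2.13,-1.02) = (-3.1531,-2.5234)
Shoelace sum Σ(x_i·y_{i+1} − x_{i+1}·y_i):
  i=1: 2.6818·2.9290 − -0.6334·0.6002 = +8.2352 (running +8.2352)
  i=2: -0.6334·0.5594 − -3.6354·2.9290 = +10.2935 (running +18.5287)
  i=3: -3.6354·-2.5234 − -3.1531·0.5594 = +10.9371 (running +29.4658)
  i=4: -3.1531·0.6002 − 2.6818·-2.5234 = +4.8746 (running +34.3404)
Area = |Σ|/2 = |34.3404|/2 = 17.1702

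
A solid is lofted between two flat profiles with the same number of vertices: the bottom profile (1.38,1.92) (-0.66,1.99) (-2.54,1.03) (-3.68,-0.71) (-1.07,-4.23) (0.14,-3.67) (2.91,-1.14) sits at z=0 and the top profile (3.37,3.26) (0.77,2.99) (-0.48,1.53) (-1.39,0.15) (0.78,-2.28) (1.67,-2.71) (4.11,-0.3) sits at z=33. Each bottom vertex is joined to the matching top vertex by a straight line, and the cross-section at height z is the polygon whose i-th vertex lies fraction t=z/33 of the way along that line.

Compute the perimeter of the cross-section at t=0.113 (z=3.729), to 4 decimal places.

Cross-section at t=0.113: each vertex is (1-t)·p0[i] + t·p1[i].
  v1: (1-0.113)·(1.38,1.92) + 0.113·(3.37,3.26) = (1.6049,2.0714)
  v2: (1-0.113)·(-0.66,1.99) + 0.113·(0.77,2.99) = (-0.4984,2.1030)
  v3: (1-0.113)·(-2.54,1.03) + 0.113·(-0.48,1.53) = (-2.3072,1.0865)
  v4: (1-0.113)·(-3.68,-0.71) + 0.113·(-1.39,0.15) = (-3.4212,-0.6128)
  v5: (1-0.113)·(-1.07,-4.23) + 0.113·(0.78,-2.28) = (-0.8610,-4.0097)
  v6: (1-0.113)·(0.14,-3.67) + 0.113·(1.67,-2.71) = (0.3129,-3.5615)
  v7: (1-0.113)·(2.91,-1.14) + 0.113·(4.11,-0.3) = (3.0456,-1.0451)
Perimeter = Σ |v_{i+1} − v_i|:
  edge 1→2: √(-2.1033² + 0.0316²) = 2.1035 (running 2.1035)
  edge 2→3: √(-1.8088² + -1.0165²) = 2.0749 (running 4.1784)
  edge 3→4: √(-1.1140² + -1.6993²) = 2.0319 (running 6.2103)
  edge 4→5: √(2.5603² + -3.3968²) = 4.2536 (running 10.4639)
  edge 5→6: √(1.1738² + 0.4481²) = 1.2565 (running 11.7204)
  edge 6→7: √(2.7327² + 2.5164²) = 3.7149 (running 15.4353)
  edge 7→1: √(-1.4407² + 3.1165²) = 3.4334 (running 18.8687)
Perimeter = 18.8687

Perimeter at t=0.113: 18.8687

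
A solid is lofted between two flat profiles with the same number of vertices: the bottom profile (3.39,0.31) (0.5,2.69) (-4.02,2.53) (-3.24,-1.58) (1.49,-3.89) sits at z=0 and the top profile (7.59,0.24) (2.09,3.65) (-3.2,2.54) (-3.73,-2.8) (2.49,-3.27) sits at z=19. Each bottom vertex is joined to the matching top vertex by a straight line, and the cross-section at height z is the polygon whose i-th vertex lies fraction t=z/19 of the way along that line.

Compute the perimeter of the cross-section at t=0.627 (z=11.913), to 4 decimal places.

Cross-section at t=0.627: each vertex is (1-t)·p0[i] + t·p1[i].
  v1: (1-0.627)·(3.39,0.31) + 0.627·(7.59,0.24) = (6.0234,0.2661)
  v2: (1-0.627)·(0.5,2.69) + 0.627·(2.09,3.65) = (1.4969,3.2919)
  v3: (1-0.627)·(-4.02,2.53) + 0.627·(-3.2,2.54) = (-3.5059,2.5363)
  v4: (1-0.627)·(-3.24,-1.58) + 0.627·(-3.73,-2.8) = (-3.5472,-2.3449)
  v5: (1-0.627)·(1.49,-3.89) + 0.627·(2.49,-3.27) = (2.1170,-3.5013)
Perimeter = Σ |v_{i+1} − v_i|:
  edge 1→2: √(-4.5265² + 3.0258²) = 5.4447 (running 5.4447)
  edge 2→3: √(-5.0028² + -0.7556²) = 5.0595 (running 10.5042)
  edge 3→4: √(-0.0414² + -4.8812²) = 4.8814 (running 15.3856)
  edge 4→5: √(5.6642² + -1.1563²) = 5.7811 (running 21.1666)
  edge 5→1: √(3.9064² + 3.7674²) = 5.4271 (running 26.5937)
Perimeter = 26.5937

Perimeter at t=0.627: 26.5937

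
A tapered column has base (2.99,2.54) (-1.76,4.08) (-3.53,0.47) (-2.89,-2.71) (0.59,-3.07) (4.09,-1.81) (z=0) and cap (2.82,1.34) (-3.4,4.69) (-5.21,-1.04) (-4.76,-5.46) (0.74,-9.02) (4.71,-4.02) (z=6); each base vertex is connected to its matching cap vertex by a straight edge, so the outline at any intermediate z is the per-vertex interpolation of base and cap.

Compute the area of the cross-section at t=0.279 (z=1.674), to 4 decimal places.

Area at t=0.279: 50.9307

Cross-section at t=0.279: each vertex is (1-t)·p0[i] + t·p1[i].
  v1: (1-0.279)·(2.99,2.54) + 0.279·(2.82,1.34) = (2.9426,2.2052)
  v2: (1-0.279)·(-1.76,4.08) + 0.279·(-3.4,4.69) = (-2.2176,4.2502)
  v3: (1-0.279)·(-3.53,0.47) + 0.279·(-5.21,-1.04) = (-3.9987,0.0487)
  v4: (1-0.279)·(-2.89,-2.71) + 0.279·(-4.76,-5.46) = (-3.4117,-3.4772)
  v5: (1-0.279)·(0.59,-3.07) + 0.279·(0.74,-9.02) = (0.6318,-4.7301)
  v6: (1-0.279)·(4.09,-1.81) + 0.279·(4.71,-4.02) = (4.2630,-2.4266)
Shoelace sum Σ(x_i·y_{i+1} − x_{i+1}·y_i):
  i=1: 2.9426·4.2502 − -2.2176·2.2052 = +17.3966 (running +17.3966)
  i=2: -2.2176·0.0487 − -3.9987·4.2502 = +16.8873 (running +34.2839)
  i=3: -3.9987·-3.4772 − -3.4117·0.0487 = +14.0707 (running +48.3547)
  i=4: -3.4117·-4.7301 − 0.6318·-3.4772 = +18.3348 (running +66.6894)
  i=5: 0.6318·-2.4266 − 4.2630·-4.7301 = +18.6309 (running +85.3203)
  i=6: 4.2630·2.2052 − 2.9426·-2.4266 = +16.5411 (running +101.8614)
Area = |Σ|/2 = |101.8614|/2 = 50.9307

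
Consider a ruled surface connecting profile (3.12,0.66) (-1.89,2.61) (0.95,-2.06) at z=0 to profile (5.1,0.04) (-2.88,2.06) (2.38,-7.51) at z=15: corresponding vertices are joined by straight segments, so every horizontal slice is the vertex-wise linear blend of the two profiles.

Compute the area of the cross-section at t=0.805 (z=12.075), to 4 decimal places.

Area at t=0.805: 27.0740

Cross-section at t=0.805: each vertex is (1-t)·p0[i] + t·p1[i].
  v1: (1-0.805)·(3.12,0.66) + 0.805·(5.1,0.04) = (4.7139,0.1609)
  v2: (1-0.805)·(-1.89,2.61) + 0.805·(-2.88,2.06) = (-2.6869,2.1673)
  v3: (1-0.805)·(0.95,-2.06) + 0.805·(2.38,-7.51) = (2.1012,-6.4473)
Shoelace sum Σ(x_i·y_{i+1} − x_{i+1}·y_i):
  i=1: 4.7139·2.1673 − -2.6869·0.1609 = +10.6485 (running +10.6485)
  i=2: -2.6869·-6.4473 − 2.1012·2.1673 = +12.7697 (running +23.4183)
  i=3: 2.1012·0.1609 − 4.7139·-6.4473 = +30.7298 (running +54.1480)
Area = |Σ|/2 = |54.1480|/2 = 27.0740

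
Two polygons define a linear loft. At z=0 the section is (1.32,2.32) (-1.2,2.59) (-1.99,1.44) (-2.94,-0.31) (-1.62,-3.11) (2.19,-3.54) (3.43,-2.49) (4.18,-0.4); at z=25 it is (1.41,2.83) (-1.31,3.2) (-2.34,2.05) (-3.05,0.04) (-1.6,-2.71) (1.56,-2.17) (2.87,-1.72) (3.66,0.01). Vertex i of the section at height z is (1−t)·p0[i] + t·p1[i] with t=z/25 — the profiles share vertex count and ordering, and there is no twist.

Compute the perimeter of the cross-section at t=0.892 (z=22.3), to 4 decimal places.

Perimeter at t=0.892: 19.7062

Cross-section at t=0.892: each vertex is (1-t)·p0[i] + t·p1[i].
  v1: (1-0.892)·(1.32,2.32) + 0.892·(1.41,2.83) = (1.4003,2.7749)
  v2: (1-0.892)·(-1.2,2.59) + 0.892·(-1.31,3.2) = (-1.2981,3.1341)
  v3: (1-0.892)·(-1.99,1.44) + 0.892·(-2.34,2.05) = (-2.3022,1.9841)
  v4: (1-0.892)·(-2.94,-0.31) + 0.892·(-3.05,0.04) = (-3.0381,0.0022)
  v5: (1-0.892)·(-1.62,-3.11) + 0.892·(-1.6,-2.71) = (-1.6022,-2.7532)
  v6: (1-0.892)·(2.19,-3.54) + 0.892·(1.56,-2.17) = (1.6280,-2.3180)
  v7: (1-0.892)·(3.43,-2.49) + 0.892·(2.87,-1.72) = (2.9305,-1.8032)
  v8: (1-0.892)·(4.18,-0.4) + 0.892·(3.66,0.01) = (3.7162,-0.0343)
Perimeter = Σ |v_{i+1} − v_i|:
  edge 1→2: √(-2.6984² + 0.3592²) = 2.7222 (running 2.7222)
  edge 2→3: √(-1.0041² + -1.1500²) = 1.5267 (running 4.2489)
  edge 3→4: √(-0.7359² + -1.9819²) = 2.1141 (running 6.3630)
  edge 4→5: √(1.4360² + -2.7554²) = 3.1071 (running 9.4701)
  edge 5→6: √(3.2302² + 0.4352²) = 3.2594 (running 12.7295)
  edge 6→7: √(1.3024² + 0.5148²) = 1.4005 (running 14.1300)
  edge 7→8: √(0.7857² + 1.7689²) = 1.9355 (running 16.0655)
  edge 8→1: √(-2.3159² + 2.8092²) = 3.6407 (running 19.7062)
Perimeter = 19.7062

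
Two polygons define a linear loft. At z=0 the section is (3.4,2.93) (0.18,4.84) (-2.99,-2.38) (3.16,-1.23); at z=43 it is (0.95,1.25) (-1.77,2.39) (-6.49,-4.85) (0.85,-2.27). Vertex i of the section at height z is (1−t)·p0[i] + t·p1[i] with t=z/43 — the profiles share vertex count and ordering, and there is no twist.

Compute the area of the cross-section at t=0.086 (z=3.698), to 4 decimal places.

Cross-section at t=0.086: each vertex is (1-t)·p0[i] + t·p1[i].
  v1: (1-0.086)·(3.4,2.93) + 0.086·(0.95,1.25) = (3.1893,2.7855)
  v2: (1-0.086)·(0.18,4.84) + 0.086·(-1.77,2.39) = (0.0123,4.6293)
  v3: (1-0.086)·(-2.99,-2.38) + 0.086·(-6.49,-4.85) = (-3.2910,-2.5924)
  v4: (1-0.086)·(3.16,-1.23) + 0.086·(0.85,-2.27) = (2.9613,-1.3194)
Shoelace sum Σ(x_i·y_{i+1} − x_{i+1}·y_i):
  i=1: 3.1893·4.6293 − 0.0123·2.7855 = +14.7300 (running +14.7300)
  i=2: 0.0123·-2.5924 − -3.2910·4.6293 = +15.2031 (running +29.9331)
  i=3: -3.2910·-1.3194 − 2.9613·-2.5924 = +12.0193 (running +41.9524)
  i=4: 2.9613·2.7855 − 3.1893·-1.3194 = +12.4570 (running +54.4094)
Area = |Σ|/2 = |54.4094|/2 = 27.2047

Area at t=0.086: 27.2047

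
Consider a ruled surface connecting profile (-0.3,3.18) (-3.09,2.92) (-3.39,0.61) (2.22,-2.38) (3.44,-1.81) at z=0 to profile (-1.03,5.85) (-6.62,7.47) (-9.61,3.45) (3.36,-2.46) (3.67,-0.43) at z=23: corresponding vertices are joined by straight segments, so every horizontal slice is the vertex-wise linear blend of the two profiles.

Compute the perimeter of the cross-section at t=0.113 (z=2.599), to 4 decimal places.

Perimeter at t=0.113: 20.6837

Cross-section at t=0.113: each vertex is (1-t)·p0[i] + t·p1[i].
  v1: (1-0.113)·(-0.3,3.18) + 0.113·(-1.03,5.85) = (-0.3825,3.4817)
  v2: (1-0.113)·(-3.09,2.92) + 0.113·(-6.62,7.47) = (-3.4889,3.4342)
  v3: (1-0.113)·(-3.39,0.61) + 0.113·(-9.61,3.45) = (-4.0929,0.9309)
  v4: (1-0.113)·(2.22,-2.38) + 0.113·(3.36,-2.46) = (2.3488,-2.3890)
  v5: (1-0.113)·(3.44,-1.81) + 0.113·(3.67,-0.43) = (3.4660,-1.6541)
Perimeter = Σ |v_{i+1} − v_i|:
  edge 1→2: √(-3.1064² + -0.0476²) = 3.1068 (running 3.1068)
  edge 2→3: √(-0.6040² + -2.5032²) = 2.5751 (running 5.6818)
  edge 3→4: √(6.4417² + -3.3200²) = 7.2469 (running 12.9287)
  edge 4→5: √(1.1172² + 0.7350²) = 1.3373 (running 14.2660)
  edge 5→1: √(-3.8485² + 5.1358²) = 6.4177 (running 20.6837)
Perimeter = 20.6837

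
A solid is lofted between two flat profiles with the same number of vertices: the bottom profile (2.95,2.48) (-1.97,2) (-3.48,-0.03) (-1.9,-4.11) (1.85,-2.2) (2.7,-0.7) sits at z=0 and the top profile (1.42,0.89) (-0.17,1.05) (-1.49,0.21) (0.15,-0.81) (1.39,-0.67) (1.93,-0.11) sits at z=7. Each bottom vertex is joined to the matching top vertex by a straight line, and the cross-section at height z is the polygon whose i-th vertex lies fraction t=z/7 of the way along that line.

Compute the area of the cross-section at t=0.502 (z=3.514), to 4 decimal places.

Area at t=0.502: 13.8075

Cross-section at t=0.502: each vertex is (1-t)·p0[i] + t·p1[i].
  v1: (1-0.502)·(2.95,2.48) + 0.502·(1.42,0.89) = (2.1819,1.6818)
  v2: (1-0.502)·(-1.97,2) + 0.502·(-0.17,1.05) = (-1.0664,1.5231)
  v3: (1-0.502)·(-3.48,-0.03) + 0.502·(-1.49,0.21) = (-2.4810,0.0905)
  v4: (1-0.502)·(-1.9,-4.11) + 0.502·(0.15,-0.81) = (-0.8709,-2.4534)
  v5: (1-0.502)·(1.85,-2.2) + 0.502·(1.39,-0.67) = (1.6191,-1.4319)
  v6: (1-0.502)·(2.7,-0.7) + 0.502·(1.93,-0.11) = (2.3135,-0.4038)
Shoelace sum Σ(x_i·y_{i+1} − x_{i+1}·y_i):
  i=1: 2.1819·1.5231 − -1.0664·1.6818 = +5.1168 (running +5.1168)
  i=2: -1.0664·0.0905 − -2.4810·1.5231 = +3.6824 (running +8.7992)
  i=3: -2.4810·-2.4534 − -0.8709·0.0905 = +6.1657 (running +14.9649)
  i=4: -0.8709·-1.4319 − 1.6191·-2.4534 = +5.2193 (running +20.1842)
  i=5: 1.6191·-0.4038 − 2.3135·-1.4319 = +2.6589 (running +22.8431)
  i=6: 2.3135·1.6818 − 2.1819·-0.4038 = +4.7719 (running +27.6151)
Area = |Σ|/2 = |27.6151|/2 = 13.8075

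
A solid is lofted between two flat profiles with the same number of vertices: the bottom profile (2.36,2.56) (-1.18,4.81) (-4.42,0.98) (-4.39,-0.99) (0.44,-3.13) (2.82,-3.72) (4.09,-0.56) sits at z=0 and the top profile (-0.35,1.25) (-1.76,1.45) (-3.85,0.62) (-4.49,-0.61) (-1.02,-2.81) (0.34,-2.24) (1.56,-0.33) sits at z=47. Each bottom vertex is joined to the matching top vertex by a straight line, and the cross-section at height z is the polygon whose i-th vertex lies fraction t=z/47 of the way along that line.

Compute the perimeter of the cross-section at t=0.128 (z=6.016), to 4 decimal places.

Perimeter at t=0.128: 24.4142

Cross-section at t=0.128: each vertex is (1-t)·p0[i] + t·p1[i].
  v1: (1-0.128)·(2.36,2.56) + 0.128·(-0.35,1.25) = (2.0131,2.3923)
  v2: (1-0.128)·(-1.18,4.81) + 0.128·(-1.76,1.45) = (-1.2542,4.3799)
  v3: (1-0.128)·(-4.42,0.98) + 0.128·(-3.85,0.62) = (-4.3470,0.9339)
  v4: (1-0.128)·(-4.39,-0.99) + 0.128·(-4.49,-0.61) = (-4.4028,-0.9414)
  v5: (1-0.128)·(0.44,-3.13) + 0.128·(-1.02,-2.81) = (0.2531,-3.0890)
  v6: (1-0.128)·(2.82,-3.72) + 0.128·(0.34,-2.24) = (2.5026,-3.5306)
  v7: (1-0.128)·(4.09,-0.56) + 0.128·(1.56,-0.33) = (3.7662,-0.5306)
Perimeter = Σ |v_{i+1} − v_i|:
  edge 1→2: √(-3.2674² + 1.9876²) = 3.8244 (running 3.8244)
  edge 2→3: √(-3.0928² + -3.4460²) = 4.6304 (running 8.4548)
  edge 3→4: √(-0.0558² + -1.8753²) = 1.8761 (running 10.3309)
  edge 4→5: √(4.6559² + -2.1477²) = 5.1274 (running 15.4583)
  edge 5→6: √(2.2494² + -0.4415²) = 2.2924 (running 17.7507)
  edge 6→7: √(1.2636² + 3.0000²) = 3.2553 (running 21.0059)
  edge 7→1: √(-1.7530² + 2.9229²) = 3.4083 (running 24.4142)
Perimeter = 24.4142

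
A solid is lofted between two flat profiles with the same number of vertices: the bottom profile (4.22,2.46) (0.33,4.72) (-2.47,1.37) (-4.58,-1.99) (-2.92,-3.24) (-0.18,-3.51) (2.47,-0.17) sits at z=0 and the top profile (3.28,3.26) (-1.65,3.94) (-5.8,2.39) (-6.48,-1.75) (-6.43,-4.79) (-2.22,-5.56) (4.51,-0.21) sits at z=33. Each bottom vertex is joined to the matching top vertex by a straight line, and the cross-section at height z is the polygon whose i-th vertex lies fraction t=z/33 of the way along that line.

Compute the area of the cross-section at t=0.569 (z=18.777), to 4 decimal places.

Cross-section at t=0.569: each vertex is (1-t)·p0[i] + t·p1[i].
  v1: (1-0.569)·(4.22,2.46) + 0.569·(3.28,3.26) = (3.6851,2.9152)
  v2: (1-0.569)·(0.33,4.72) + 0.569·(-1.65,3.94) = (-0.7966,4.2762)
  v3: (1-0.569)·(-2.47,1.37) + 0.569·(-5.8,2.39) = (-4.3648,1.9504)
  v4: (1-0.569)·(-4.58,-1.99) + 0.569·(-6.48,-1.75) = (-5.6611,-1.8534)
  v5: (1-0.569)·(-2.92,-3.24) + 0.569·(-6.43,-4.79) = (-4.9172,-4.1220)
  v6: (1-0.569)·(-0.18,-3.51) + 0.569·(-2.22,-5.56) = (-1.3408,-4.6764)
  v7: (1-0.569)·(2.47,-0.17) + 0.569·(4.51,-0.21) = (3.6308,-0.1928)
Shoelace sum Σ(x_i·y_{i+1} − x_{i+1}·y_i):
  i=1: 3.6851·4.2762 − -0.7966·2.9152 = +18.0806 (running +18.0806)
  i=2: -0.7966·1.9504 − -4.3648·4.2762 = +17.1108 (running +35.1915)
  i=3: -4.3648·-1.8534 − -5.6611·1.9504 = +19.1311 (running +54.3226)
  i=4: -5.6611·-4.1220 − -4.9172·-1.8534 = +14.2211 (running +68.5436)
  i=5: -4.9172·-4.6764 − -1.3408·-4.1220 = +17.4684 (running +86.0121)
  i=6: -1.3408·-0.1928 − 3.6308·-4.6764 = +17.2375 (running +103.2496)
  i=7: 3.6308·2.9152 − 3.6851·-0.1928 = +11.2947 (running +114.5443)
Area = |Σ|/2 = |114.5443|/2 = 57.2722

Area at t=0.569: 57.2722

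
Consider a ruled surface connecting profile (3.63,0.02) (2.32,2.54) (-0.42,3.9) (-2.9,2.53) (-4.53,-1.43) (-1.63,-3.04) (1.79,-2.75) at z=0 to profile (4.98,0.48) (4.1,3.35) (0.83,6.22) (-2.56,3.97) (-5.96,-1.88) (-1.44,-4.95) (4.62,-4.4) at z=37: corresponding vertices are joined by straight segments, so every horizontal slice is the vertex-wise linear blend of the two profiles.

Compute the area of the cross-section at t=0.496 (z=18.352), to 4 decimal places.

Area at t=0.496: 58.0505

Cross-section at t=0.496: each vertex is (1-t)·p0[i] + t·p1[i].
  v1: (1-0.496)·(3.63,0.02) + 0.496·(4.98,0.48) = (4.2996,0.2482)
  v2: (1-0.496)·(2.32,2.54) + 0.496·(4.1,3.35) = (3.2029,2.9418)
  v3: (1-0.496)·(-0.42,3.9) + 0.496·(0.83,6.22) = (0.2000,5.0507)
  v4: (1-0.496)·(-2.9,2.53) + 0.496·(-2.56,3.97) = (-2.7314,3.2442)
  v5: (1-0.496)·(-4.53,-1.43) + 0.496·(-5.96,-1.88) = (-5.2393,-1.6532)
  v6: (1-0.496)·(-1.63,-3.04) + 0.496·(-1.44,-4.95) = (-1.5358,-3.9874)
  v7: (1-0.496)·(1.79,-2.75) + 0.496·(4.62,-4.4) = (3.1937,-3.5684)
Shoelace sum Σ(x_i·y_{i+1} − x_{i+1}·y_i):
  i=1: 4.2996·2.9418 − 3.2029·0.2482 = +11.8536 (running +11.8536)
  i=2: 3.2029·5.0507 − 0.2000·2.9418 = +15.5885 (running +27.4421)
  i=3: 0.2000·3.2442 − -2.7314·5.0507 = +14.4442 (running +41.8862)
  i=4: -2.7314·-1.6532 − -5.2393·3.2442 = +21.5130 (running +63.3992)
  i=5: -5.2393·-3.9874 − -1.5358·-1.6532 = +18.3520 (running +81.7512)
  i=6: -1.5358·-3.5684 − 3.1937·-3.9874 = +18.2146 (running +99.9657)
  i=7: 3.1937·0.2482 − 4.2996·-3.5684 = +16.1352 (running +116.1010)
Area = |Σ|/2 = |116.1010|/2 = 58.0505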